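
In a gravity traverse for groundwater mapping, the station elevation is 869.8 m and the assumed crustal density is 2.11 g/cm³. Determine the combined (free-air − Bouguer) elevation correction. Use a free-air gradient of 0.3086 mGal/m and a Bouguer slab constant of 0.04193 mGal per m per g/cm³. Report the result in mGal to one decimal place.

191.5

Combined gradient = 0.3086 − 0.04193 × 2.11 = 0.2201277 mGal/m
Combined elevation correction = 0.2201277 × 869.8 = 191.5 mGal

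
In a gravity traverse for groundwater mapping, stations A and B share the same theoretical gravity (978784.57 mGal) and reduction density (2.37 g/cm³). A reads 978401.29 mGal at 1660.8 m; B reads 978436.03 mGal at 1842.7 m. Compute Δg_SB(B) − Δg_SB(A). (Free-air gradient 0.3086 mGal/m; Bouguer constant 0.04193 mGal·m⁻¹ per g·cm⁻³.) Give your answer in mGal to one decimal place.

Δg_SB(A) = 978401.29 − 978784.57 + 0.3086×1660.8 − 0.04193×2.37×1660.8 = -35.80 mGal
Δg_SB(B) = 978436.03 − 978784.57 + 0.3086×1842.7 − 0.04193×2.37×1842.7 = 37.00 mGal
Difference = 37.00 − (-35.80) = 72.80 mGal

72.8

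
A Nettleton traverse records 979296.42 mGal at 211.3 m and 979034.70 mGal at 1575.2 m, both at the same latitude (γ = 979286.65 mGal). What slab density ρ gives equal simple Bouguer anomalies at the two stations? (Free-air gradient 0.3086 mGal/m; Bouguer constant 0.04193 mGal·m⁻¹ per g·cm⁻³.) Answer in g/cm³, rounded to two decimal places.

Δg_obs = 979034.70 − 979296.42 = -261.72 mGal over Δh = 1575.2 − 211.3 = 1363.9 m
Equal Bouguer anomalies ⇒ Δg_obs + (0.3086 − 0.04193ρ)·Δh = 0
0.3086 − 0.04193ρ = −Δg_obs/Δh = 0.19189
ρ = (0.3086 − 0.19189) / 0.04193 = 2.78 g/cm³

2.78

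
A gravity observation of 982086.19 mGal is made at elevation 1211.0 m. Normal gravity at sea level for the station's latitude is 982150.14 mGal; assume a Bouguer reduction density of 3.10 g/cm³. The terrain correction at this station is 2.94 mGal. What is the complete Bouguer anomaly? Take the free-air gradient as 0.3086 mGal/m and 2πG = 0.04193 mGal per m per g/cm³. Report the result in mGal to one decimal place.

155.3

Free-air correction = 0.3086 × 1211.0 = 373.71 mGal
Free-air anomaly = 982086.19 − 982150.14 + (373.71) = 309.76 mGal
Bouguer slab correction = 0.04193 × 3.10 × 1211.0 = 157.41 mGal
Simple Bouguer anomaly = 309.76 − (157.41) = 152.35 mGal
Complete Bouguer anomaly = 152.35 + 2.94 = 155.29 mGal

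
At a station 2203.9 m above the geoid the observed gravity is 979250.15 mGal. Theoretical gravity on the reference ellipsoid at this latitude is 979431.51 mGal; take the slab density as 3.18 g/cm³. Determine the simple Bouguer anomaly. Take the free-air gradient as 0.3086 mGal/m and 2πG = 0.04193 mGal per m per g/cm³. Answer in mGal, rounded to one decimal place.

Free-air correction = 0.3086 × 2203.9 = 680.12 mGal
Free-air anomaly = 979250.15 − 979431.51 + (680.12) = 498.76 mGal
Bouguer slab correction = 0.04193 × 3.18 × 2203.9 = 293.86 mGal
Simple Bouguer anomaly = 498.76 − (293.86) = 204.90 mGal

204.9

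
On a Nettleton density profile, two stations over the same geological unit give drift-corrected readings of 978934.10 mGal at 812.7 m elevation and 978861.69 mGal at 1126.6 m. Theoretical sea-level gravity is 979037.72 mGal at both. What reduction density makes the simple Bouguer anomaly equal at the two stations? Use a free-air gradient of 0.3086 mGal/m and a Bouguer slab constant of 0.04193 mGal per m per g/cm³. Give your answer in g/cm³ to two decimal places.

Δg_obs = 978861.69 − 978934.10 = -72.41 mGal over Δh = 1126.6 − 812.7 = 313.9 m
Equal Bouguer anomalies ⇒ Δg_obs + (0.3086 − 0.04193ρ)·Δh = 0
0.3086 − 0.04193ρ = −Δg_obs/Δh = 0.23068
ρ = (0.3086 − 0.23068) / 0.04193 = 1.86 g/cm³

1.86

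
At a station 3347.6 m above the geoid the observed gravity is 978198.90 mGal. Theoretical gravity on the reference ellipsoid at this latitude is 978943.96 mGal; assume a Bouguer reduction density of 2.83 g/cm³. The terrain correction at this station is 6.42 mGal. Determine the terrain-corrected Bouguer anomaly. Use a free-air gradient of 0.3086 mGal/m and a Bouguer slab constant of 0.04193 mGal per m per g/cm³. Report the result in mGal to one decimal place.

-102.8

Free-air correction = 0.3086 × 3347.6 = 1033.07 mGal
Free-air anomaly = 978198.90 − 978943.96 + (1033.07) = 288.01 mGal
Bouguer slab correction = 0.04193 × 2.83 × 3347.6 = 397.23 mGal
Simple Bouguer anomaly = 288.01 − (397.23) = -109.22 mGal
Complete Bouguer anomaly = -109.22 + 6.42 = -102.80 mGal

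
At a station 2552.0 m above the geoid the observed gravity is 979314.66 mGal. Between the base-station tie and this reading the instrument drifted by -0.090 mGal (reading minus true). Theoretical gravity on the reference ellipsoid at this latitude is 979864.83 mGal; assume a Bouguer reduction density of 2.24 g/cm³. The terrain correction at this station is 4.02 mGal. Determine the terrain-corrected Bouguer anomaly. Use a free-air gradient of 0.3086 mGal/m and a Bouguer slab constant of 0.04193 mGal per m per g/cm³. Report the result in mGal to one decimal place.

1.8

Drift-corrected reading = 979314.66 − (-0.090) = 979314.750 mGal
Free-air correction = 0.3086 × 2552.0 = 787.55 mGal
Free-air anomaly = 979314.750 − 979864.83 + (787.55) = 237.470 mGal
Bouguer slab correction = 0.04193 × 2.24 × 2552.0 = 239.69 mGal
Simple Bouguer anomaly = 237.470 − (239.69) = -2.220 mGal
Complete Bouguer anomaly = -2.220 + 4.02 = 1.800 mGal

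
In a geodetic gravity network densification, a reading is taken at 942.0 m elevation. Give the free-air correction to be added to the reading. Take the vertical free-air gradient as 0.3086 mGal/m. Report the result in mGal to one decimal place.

Free-air correction = 0.3086 × 942.0 = 290.7 mGal

290.7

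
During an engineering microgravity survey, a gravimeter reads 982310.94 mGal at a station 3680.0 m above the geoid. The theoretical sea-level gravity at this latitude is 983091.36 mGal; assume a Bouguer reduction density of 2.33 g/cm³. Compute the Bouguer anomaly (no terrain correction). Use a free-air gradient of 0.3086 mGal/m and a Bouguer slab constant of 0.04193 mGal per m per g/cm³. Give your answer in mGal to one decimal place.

-4.3

Free-air correction = 0.3086 × 3680.0 = 1135.65 mGal
Free-air anomaly = 982310.94 − 983091.36 + (1135.65) = 355.23 mGal
Bouguer slab correction = 0.04193 × 2.33 × 3680.0 = 359.52 mGal
Simple Bouguer anomaly = 355.23 − (359.52) = -4.29 mGal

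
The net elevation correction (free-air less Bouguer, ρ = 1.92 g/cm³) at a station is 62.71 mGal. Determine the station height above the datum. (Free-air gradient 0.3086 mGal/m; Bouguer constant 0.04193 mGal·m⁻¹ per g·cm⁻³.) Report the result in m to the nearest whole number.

275

Combined gradient = 0.3086 − 0.04193 × 1.92 = 0.2280944 mGal/m
h = 62.71 / 0.2280944 = 274.93 m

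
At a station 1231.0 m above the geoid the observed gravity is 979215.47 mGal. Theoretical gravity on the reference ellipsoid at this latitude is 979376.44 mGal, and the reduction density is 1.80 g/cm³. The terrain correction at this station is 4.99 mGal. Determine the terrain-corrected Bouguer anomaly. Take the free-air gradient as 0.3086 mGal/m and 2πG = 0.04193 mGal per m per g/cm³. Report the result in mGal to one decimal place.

Free-air correction = 0.3086 × 1231.0 = 379.89 mGal
Free-air anomaly = 979215.47 − 979376.44 + (379.89) = 218.92 mGal
Bouguer slab correction = 0.04193 × 1.80 × 1231.0 = 92.91 mGal
Simple Bouguer anomaly = 218.92 − (92.91) = 126.01 mGal
Complete Bouguer anomaly = 126.01 + 4.99 = 131.00 mGal

131.0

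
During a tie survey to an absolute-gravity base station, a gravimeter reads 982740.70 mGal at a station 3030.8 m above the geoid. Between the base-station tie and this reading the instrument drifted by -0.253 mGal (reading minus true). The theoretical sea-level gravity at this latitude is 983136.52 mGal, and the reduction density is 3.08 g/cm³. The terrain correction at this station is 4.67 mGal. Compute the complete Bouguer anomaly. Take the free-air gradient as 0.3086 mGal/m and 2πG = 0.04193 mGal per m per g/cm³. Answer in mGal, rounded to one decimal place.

153.0

Drift-corrected reading = 982740.70 − (-0.253) = 982740.953 mGal
Free-air correction = 0.3086 × 3030.8 = 935.30 mGal
Free-air anomaly = 982740.953 − 983136.52 + (935.30) = 539.733 mGal
Bouguer slab correction = 0.04193 × 3.08 × 3030.8 = 391.41 mGal
Simple Bouguer anomaly = 539.733 − (391.41) = 148.323 mGal
Complete Bouguer anomaly = 148.323 + 4.67 = 152.993 mGal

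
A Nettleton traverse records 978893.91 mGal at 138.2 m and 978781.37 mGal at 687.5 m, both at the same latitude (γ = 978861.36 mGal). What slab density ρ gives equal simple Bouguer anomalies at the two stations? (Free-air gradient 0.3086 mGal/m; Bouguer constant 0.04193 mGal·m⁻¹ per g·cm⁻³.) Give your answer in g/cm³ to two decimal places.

Δg_obs = 978781.37 − 978893.91 = -112.54 mGal over Δh = 687.5 − 138.2 = 549.3 m
Equal Bouguer anomalies ⇒ Δg_obs + (0.3086 − 0.04193ρ)·Δh = 0
0.3086 − 0.04193ρ = −Δg_obs/Δh = 0.20488
ρ = (0.3086 − 0.20488) / 0.04193 = 2.47 g/cm³

2.47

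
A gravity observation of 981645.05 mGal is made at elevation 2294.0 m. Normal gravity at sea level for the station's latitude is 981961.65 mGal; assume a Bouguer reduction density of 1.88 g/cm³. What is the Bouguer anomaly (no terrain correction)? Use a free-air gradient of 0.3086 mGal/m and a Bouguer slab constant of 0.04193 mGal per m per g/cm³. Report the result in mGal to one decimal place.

210.5

Free-air correction = 0.3086 × 2294.0 = 707.93 mGal
Free-air anomaly = 981645.05 − 981961.65 + (707.93) = 391.33 mGal
Bouguer slab correction = 0.04193 × 1.88 × 2294.0 = 180.83 mGal
Simple Bouguer anomaly = 391.33 − (180.83) = 210.50 mGal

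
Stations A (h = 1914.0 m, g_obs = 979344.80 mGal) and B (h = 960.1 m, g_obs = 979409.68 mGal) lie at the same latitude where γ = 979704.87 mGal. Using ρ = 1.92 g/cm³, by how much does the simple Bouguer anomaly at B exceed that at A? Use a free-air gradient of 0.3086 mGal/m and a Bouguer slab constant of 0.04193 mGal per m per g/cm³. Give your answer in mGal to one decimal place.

Δg_SB(A) = 979344.80 − 979704.87 + 0.3086×1914.0 − 0.04193×1.92×1914.0 = 76.50 mGal
Δg_SB(B) = 979409.68 − 979704.87 + 0.3086×960.1 − 0.04193×1.92×960.1 = -76.20 mGal
Difference = -76.20 − (76.50) = -152.70 mGal

-152.7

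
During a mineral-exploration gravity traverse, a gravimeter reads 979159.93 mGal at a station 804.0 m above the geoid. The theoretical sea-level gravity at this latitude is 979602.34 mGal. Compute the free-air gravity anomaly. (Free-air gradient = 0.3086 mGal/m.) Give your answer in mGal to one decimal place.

-194.3

Free-air correction = 0.3086 × 804.0 = 248.11 mGal
Free-air anomaly = 979159.93 − 979602.34 + (248.11) = -194.30 mGal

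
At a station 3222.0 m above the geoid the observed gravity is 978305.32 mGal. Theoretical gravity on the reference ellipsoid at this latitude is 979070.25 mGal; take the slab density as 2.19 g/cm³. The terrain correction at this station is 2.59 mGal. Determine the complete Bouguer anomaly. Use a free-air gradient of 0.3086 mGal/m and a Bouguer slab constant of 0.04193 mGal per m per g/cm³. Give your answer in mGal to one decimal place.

Free-air correction = 0.3086 × 3222.0 = 994.31 mGal
Free-air anomaly = 978305.32 − 979070.25 + (994.31) = 229.38 mGal
Bouguer slab correction = 0.04193 × 2.19 × 3222.0 = 295.87 mGal
Simple Bouguer anomaly = 229.38 − (295.87) = -66.49 mGal
Complete Bouguer anomaly = -66.49 + 2.59 = -63.90 mGal

-63.9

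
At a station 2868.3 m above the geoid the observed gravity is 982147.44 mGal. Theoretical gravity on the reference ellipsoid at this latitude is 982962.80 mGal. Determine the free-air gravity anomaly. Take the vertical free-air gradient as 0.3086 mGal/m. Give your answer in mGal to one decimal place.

Free-air correction = 0.3086 × 2868.3 = 885.16 mGal
Free-air anomaly = 982147.44 − 982962.80 + (885.16) = 69.80 mGal

69.8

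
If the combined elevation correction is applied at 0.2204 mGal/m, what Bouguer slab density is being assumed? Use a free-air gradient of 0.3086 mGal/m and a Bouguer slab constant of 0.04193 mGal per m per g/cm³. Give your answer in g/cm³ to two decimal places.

2.10

0.2204 = 0.3086 − 0.04193 × ρ
ρ = (0.3086 − 0.2204) / 0.04193 = 2.10 g/cm³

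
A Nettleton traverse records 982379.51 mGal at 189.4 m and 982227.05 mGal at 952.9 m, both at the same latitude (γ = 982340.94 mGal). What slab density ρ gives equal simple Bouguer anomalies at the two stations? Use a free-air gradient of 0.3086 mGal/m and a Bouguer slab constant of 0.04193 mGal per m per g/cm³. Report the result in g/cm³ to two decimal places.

Δg_obs = 982227.05 − 982379.51 = -152.46 mGal over Δh = 952.9 − 189.4 = 763.5 m
Equal Bouguer anomalies ⇒ Δg_obs + (0.3086 − 0.04193ρ)·Δh = 0
0.3086 − 0.04193ρ = −Δg_obs/Δh = 0.19969
ρ = (0.3086 − 0.19969) / 0.04193 = 2.60 g/cm³

2.60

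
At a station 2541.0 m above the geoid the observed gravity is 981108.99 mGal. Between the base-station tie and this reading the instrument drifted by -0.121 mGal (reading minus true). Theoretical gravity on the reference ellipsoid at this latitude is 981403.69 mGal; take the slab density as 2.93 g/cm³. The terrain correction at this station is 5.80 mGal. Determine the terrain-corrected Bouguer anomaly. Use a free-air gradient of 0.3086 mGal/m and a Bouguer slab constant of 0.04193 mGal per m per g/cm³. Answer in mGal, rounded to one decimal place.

Drift-corrected reading = 981108.99 − (-0.121) = 981109.111 mGal
Free-air correction = 0.3086 × 2541.0 = 784.15 mGal
Free-air anomaly = 981109.111 − 981403.69 + (784.15) = 489.571 mGal
Bouguer slab correction = 0.04193 × 2.93 × 2541.0 = 312.17 mGal
Simple Bouguer anomaly = 489.571 − (312.17) = 177.401 mGal
Complete Bouguer anomaly = 177.401 + 5.80 = 183.201 mGal

183.2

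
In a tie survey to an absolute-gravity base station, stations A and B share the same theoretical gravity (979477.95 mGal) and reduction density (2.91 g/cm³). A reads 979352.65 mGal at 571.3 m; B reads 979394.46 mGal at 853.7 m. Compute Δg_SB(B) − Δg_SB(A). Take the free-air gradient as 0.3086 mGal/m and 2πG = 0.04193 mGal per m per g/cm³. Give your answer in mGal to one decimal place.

94.5

Δg_SB(A) = 979352.65 − 979477.95 + 0.3086×571.3 − 0.04193×2.91×571.3 = -18.70 mGal
Δg_SB(B) = 979394.46 − 979477.95 + 0.3086×853.7 − 0.04193×2.91×853.7 = 75.80 mGal
Difference = 75.80 − (-18.70) = 94.50 mGal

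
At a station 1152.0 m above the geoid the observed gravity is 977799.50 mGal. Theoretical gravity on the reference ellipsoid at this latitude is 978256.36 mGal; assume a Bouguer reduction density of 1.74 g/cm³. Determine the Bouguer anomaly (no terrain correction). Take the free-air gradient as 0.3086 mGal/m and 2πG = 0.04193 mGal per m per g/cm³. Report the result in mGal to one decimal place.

Free-air correction = 0.3086 × 1152.0 = 355.51 mGal
Free-air anomaly = 977799.50 − 978256.36 + (355.51) = -101.35 mGal
Bouguer slab correction = 0.04193 × 1.74 × 1152.0 = 84.05 mGal
Simple Bouguer anomaly = -101.35 − (84.05) = -185.40 mGal

-185.4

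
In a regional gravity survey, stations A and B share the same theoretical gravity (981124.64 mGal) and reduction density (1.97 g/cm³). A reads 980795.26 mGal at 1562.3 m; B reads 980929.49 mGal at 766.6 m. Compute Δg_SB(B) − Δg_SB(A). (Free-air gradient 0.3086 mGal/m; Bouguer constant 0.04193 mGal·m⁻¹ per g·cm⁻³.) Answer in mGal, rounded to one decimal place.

Δg_SB(A) = 980795.26 − 981124.64 + 0.3086×1562.3 − 0.04193×1.97×1562.3 = 23.70 mGal
Δg_SB(B) = 980929.49 − 981124.64 + 0.3086×766.6 − 0.04193×1.97×766.6 = -21.90 mGal
Difference = -21.90 − (23.70) = -45.60 mGal

-45.6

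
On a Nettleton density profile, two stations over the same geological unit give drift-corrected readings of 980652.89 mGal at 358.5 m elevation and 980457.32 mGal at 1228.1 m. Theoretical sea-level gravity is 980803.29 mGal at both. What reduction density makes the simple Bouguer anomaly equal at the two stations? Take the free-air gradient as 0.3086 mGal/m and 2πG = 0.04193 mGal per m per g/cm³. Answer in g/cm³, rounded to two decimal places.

2.00

Δg_obs = 980457.32 − 980652.89 = -195.57 mGal over Δh = 1228.1 − 358.5 = 869.6 m
Equal Bouguer anomalies ⇒ Δg_obs + (0.3086 − 0.04193ρ)·Δh = 0
0.3086 − 0.04193ρ = −Δg_obs/Δh = 0.22490
ρ = (0.3086 − 0.22490) / 0.04193 = 2.00 g/cm³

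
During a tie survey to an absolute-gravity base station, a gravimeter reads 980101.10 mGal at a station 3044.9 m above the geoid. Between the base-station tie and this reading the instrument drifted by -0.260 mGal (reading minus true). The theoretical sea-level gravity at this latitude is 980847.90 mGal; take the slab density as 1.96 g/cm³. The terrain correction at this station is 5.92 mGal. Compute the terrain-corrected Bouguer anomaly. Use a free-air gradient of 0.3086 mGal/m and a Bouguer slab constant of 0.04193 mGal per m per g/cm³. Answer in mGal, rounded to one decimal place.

Drift-corrected reading = 980101.10 − (-0.260) = 980101.360 mGal
Free-air correction = 0.3086 × 3044.9 = 939.66 mGal
Free-air anomaly = 980101.360 − 980847.90 + (939.66) = 193.120 mGal
Bouguer slab correction = 0.04193 × 1.96 × 3044.9 = 250.24 mGal
Simple Bouguer anomaly = 193.120 − (250.24) = -57.120 mGal
Complete Bouguer anomaly = -57.120 + 5.92 = -51.200 mGal

-51.2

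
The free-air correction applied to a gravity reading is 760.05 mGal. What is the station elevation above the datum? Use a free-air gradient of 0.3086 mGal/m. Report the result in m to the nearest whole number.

2463

h = 760.05 / 0.3086 = 2462.90 m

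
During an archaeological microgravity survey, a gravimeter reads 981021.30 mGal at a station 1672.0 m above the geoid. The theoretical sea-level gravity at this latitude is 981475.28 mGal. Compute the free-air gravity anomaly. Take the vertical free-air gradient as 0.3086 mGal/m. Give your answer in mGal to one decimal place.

Free-air correction = 0.3086 × 1672.0 = 515.98 mGal
Free-air anomaly = 981021.30 − 981475.28 + (515.98) = 62.00 mGal

62.0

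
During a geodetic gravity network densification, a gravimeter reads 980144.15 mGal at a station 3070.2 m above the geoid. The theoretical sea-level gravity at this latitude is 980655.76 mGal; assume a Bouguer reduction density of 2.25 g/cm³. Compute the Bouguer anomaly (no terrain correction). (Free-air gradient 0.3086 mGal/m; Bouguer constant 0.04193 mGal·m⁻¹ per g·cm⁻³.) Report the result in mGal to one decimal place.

Free-air correction = 0.3086 × 3070.2 = 947.46 mGal
Free-air anomaly = 980144.15 − 980655.76 + (947.46) = 435.85 mGal
Bouguer slab correction = 0.04193 × 2.25 × 3070.2 = 289.65 mGal
Simple Bouguer anomaly = 435.85 − (289.65) = 146.20 mGal

146.2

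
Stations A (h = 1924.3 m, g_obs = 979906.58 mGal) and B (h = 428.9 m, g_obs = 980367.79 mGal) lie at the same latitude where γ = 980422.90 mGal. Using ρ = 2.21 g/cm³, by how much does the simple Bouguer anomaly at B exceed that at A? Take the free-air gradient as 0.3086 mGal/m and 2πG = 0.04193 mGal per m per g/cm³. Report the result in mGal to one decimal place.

138.3

Δg_SB(A) = 979906.58 − 980422.90 + 0.3086×1924.3 − 0.04193×2.21×1924.3 = -100.80 mGal
Δg_SB(B) = 980367.79 − 980422.90 + 0.3086×428.9 − 0.04193×2.21×428.9 = 37.50 mGal
Difference = 37.50 − (-100.80) = 138.30 mGal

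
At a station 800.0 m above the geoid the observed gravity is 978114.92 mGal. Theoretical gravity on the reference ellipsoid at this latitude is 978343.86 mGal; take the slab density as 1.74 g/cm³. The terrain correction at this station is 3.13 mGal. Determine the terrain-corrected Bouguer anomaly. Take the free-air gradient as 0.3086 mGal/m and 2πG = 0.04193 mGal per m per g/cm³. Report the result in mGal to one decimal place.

Free-air correction = 0.3086 × 800.0 = 246.88 mGal
Free-air anomaly = 978114.92 − 978343.86 + (246.88) = 17.94 mGal
Bouguer slab correction = 0.04193 × 1.74 × 800.0 = 58.37 mGal
Simple Bouguer anomaly = 17.94 − (58.37) = -40.43 mGal
Complete Bouguer anomaly = -40.43 + 3.13 = -37.30 mGal

-37.3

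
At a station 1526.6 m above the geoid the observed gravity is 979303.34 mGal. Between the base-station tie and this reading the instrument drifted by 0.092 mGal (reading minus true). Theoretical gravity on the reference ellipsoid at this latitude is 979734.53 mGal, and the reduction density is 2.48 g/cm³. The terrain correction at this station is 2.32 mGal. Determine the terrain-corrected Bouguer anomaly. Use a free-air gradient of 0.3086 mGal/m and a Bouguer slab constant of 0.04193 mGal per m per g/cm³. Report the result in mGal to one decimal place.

Drift-corrected reading = 979303.34 − (0.092) = 979303.248 mGal
Free-air correction = 0.3086 × 1526.6 = 471.11 mGal
Free-air anomaly = 979303.248 − 979734.53 + (471.11) = 39.828 mGal
Bouguer slab correction = 0.04193 × 2.48 × 1526.6 = 158.75 mGal
Simple Bouguer anomaly = 39.828 − (158.75) = -118.922 mGal
Complete Bouguer anomaly = -118.922 + 2.32 = -116.602 mGal

-116.6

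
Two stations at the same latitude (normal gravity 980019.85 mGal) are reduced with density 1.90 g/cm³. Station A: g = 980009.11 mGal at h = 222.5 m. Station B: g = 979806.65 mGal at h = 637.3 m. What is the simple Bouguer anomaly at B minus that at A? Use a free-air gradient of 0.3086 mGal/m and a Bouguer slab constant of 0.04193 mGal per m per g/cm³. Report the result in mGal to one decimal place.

Δg_SB(A) = 980009.11 − 980019.85 + 0.3086×222.5 − 0.04193×1.90×222.5 = 40.20 mGal
Δg_SB(B) = 979806.65 − 980019.85 + 0.3086×637.3 − 0.04193×1.90×637.3 = -67.30 mGal
Difference = -67.30 − (40.20) = -107.50 mGal

-107.5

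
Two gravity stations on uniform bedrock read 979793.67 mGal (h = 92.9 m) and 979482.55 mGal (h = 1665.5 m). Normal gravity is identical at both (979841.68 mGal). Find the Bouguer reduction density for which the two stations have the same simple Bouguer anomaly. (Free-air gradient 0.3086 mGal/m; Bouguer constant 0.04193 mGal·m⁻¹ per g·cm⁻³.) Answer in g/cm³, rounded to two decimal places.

Δg_obs = 979482.55 − 979793.67 = -311.12 mGal over Δh = 1665.5 − 92.9 = 1572.6 m
Equal Bouguer anomalies ⇒ Δg_obs + (0.3086 − 0.04193ρ)·Δh = 0
0.3086 − 0.04193ρ = −Δg_obs/Δh = 0.19784
ρ = (0.3086 − 0.19784) / 0.04193 = 2.64 g/cm³

2.64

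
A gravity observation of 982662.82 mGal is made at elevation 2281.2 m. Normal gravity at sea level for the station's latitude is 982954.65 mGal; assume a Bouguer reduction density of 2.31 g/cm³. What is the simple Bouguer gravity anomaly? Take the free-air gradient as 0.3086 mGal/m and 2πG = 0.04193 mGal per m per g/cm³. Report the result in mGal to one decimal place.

Free-air correction = 0.3086 × 2281.2 = 703.98 mGal
Free-air anomaly = 982662.82 − 982954.65 + (703.98) = 412.15 mGal
Bouguer slab correction = 0.04193 × 2.31 × 2281.2 = 220.95 mGal
Simple Bouguer anomaly = 412.15 − (220.95) = 191.20 mGal

191.2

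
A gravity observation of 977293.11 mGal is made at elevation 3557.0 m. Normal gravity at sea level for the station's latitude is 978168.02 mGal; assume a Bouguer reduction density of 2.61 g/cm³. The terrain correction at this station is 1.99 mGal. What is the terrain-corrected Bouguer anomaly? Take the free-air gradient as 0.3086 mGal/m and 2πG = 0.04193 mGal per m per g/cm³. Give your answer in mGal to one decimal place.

Free-air correction = 0.3086 × 3557.0 = 1097.69 mGal
Free-air anomaly = 977293.11 − 978168.02 + (1097.69) = 222.78 mGal
Bouguer slab correction = 0.04193 × 2.61 × 3557.0 = 389.27 mGal
Simple Bouguer anomaly = 222.78 − (389.27) = -166.49 mGal
Complete Bouguer anomaly = -166.49 + 1.99 = -164.50 mGal

-164.5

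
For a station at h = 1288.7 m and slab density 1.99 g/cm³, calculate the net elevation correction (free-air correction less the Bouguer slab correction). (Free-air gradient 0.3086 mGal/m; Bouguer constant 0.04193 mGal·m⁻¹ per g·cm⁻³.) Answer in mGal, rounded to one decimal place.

Combined gradient = 0.3086 − 0.04193 × 1.99 = 0.2251593 mGal/m
Combined elevation correction = 0.2251593 × 1288.7 = 290.2 mGal

290.2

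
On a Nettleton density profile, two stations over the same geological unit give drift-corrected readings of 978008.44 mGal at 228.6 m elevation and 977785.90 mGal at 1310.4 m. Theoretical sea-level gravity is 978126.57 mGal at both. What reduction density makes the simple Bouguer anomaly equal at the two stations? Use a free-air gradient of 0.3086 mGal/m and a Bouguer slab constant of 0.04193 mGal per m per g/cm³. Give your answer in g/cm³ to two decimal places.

Δg_obs = 977785.90 − 978008.44 = -222.54 mGal over Δh = 1310.4 − 228.6 = 1081.8 m
Equal Bouguer anomalies ⇒ Δg_obs + (0.3086 − 0.04193ρ)·Δh = 0
0.3086 − 0.04193ρ = −Δg_obs/Δh = 0.20571
ρ = (0.3086 − 0.20571) / 0.04193 = 2.45 g/cm³

2.45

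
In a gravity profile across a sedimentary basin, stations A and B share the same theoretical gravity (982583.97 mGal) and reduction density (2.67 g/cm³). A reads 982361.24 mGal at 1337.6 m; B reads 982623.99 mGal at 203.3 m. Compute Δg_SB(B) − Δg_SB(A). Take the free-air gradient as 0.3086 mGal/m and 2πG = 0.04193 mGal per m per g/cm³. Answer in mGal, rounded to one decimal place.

39.7

Δg_SB(A) = 982361.24 − 982583.97 + 0.3086×1337.6 − 0.04193×2.67×1337.6 = 40.30 mGal
Δg_SB(B) = 982623.99 − 982583.97 + 0.3086×203.3 − 0.04193×2.67×203.3 = 80.00 mGal
Difference = 80.00 − (40.30) = 39.70 mGal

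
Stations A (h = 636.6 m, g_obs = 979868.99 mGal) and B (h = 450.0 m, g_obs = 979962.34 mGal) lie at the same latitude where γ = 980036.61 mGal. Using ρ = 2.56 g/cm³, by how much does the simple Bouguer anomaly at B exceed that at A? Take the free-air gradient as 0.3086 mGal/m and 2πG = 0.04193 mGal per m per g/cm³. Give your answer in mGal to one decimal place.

Δg_SB(A) = 979868.99 − 980036.61 + 0.3086×636.6 − 0.04193×2.56×636.6 = -39.50 mGal
Δg_SB(B) = 979962.34 − 980036.61 + 0.3086×450.0 − 0.04193×2.56×450.0 = 16.30 mGal
Difference = 16.30 − (-39.50) = 55.80 mGal

55.8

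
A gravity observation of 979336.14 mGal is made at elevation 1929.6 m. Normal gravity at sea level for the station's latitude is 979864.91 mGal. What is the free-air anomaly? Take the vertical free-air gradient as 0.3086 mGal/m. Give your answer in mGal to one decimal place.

Free-air correction = 0.3086 × 1929.6 = 595.47 mGal
Free-air anomaly = 979336.14 − 979864.91 + (595.47) = 66.70 mGal

66.7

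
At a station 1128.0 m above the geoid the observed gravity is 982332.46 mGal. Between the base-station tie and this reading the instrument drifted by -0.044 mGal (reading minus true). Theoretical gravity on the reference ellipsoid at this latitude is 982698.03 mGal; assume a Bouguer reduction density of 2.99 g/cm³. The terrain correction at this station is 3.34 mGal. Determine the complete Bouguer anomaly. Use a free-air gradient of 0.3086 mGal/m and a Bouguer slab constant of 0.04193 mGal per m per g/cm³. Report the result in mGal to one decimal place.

Drift-corrected reading = 982332.46 − (-0.044) = 982332.504 mGal
Free-air correction = 0.3086 × 1128.0 = 348.10 mGal
Free-air anomaly = 982332.504 − 982698.03 + (348.10) = -17.426 mGal
Bouguer slab correction = 0.04193 × 2.99 × 1128.0 = 141.42 mGal
Simple Bouguer anomaly = -17.426 − (141.42) = -158.846 mGal
Complete Bouguer anomaly = -158.846 + 3.34 = -155.506 mGal

-155.5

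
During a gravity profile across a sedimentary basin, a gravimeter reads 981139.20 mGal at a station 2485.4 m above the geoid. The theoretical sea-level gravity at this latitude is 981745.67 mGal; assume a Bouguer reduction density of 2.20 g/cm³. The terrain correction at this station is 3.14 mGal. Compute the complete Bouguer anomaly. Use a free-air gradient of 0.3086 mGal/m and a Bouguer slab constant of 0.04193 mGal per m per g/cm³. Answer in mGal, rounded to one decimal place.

Free-air correction = 0.3086 × 2485.4 = 766.99 mGal
Free-air anomaly = 981139.20 − 981745.67 + (766.99) = 160.52 mGal
Bouguer slab correction = 0.04193 × 2.20 × 2485.4 = 229.27 mGal
Simple Bouguer anomaly = 160.52 − (229.27) = -68.75 mGal
Complete Bouguer anomaly = -68.75 + 3.14 = -65.61 mGal

-65.6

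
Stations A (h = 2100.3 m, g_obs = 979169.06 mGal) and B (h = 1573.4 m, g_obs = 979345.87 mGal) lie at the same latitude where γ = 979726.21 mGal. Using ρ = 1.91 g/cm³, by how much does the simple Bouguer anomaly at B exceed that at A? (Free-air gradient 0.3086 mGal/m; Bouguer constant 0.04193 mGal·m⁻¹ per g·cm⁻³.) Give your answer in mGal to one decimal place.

56.4

Δg_SB(A) = 979169.06 − 979726.21 + 0.3086×2100.3 − 0.04193×1.91×2100.3 = -77.20 mGal
Δg_SB(B) = 979345.87 − 979726.21 + 0.3086×1573.4 − 0.04193×1.91×1573.4 = -20.80 mGal
Difference = -20.80 − (-77.20) = 56.40 mGal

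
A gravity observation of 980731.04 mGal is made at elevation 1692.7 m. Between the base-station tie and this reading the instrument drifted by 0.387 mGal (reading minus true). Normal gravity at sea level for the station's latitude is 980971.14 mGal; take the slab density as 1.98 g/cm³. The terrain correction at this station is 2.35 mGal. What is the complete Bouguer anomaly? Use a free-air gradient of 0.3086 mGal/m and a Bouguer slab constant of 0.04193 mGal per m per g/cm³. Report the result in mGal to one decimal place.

Drift-corrected reading = 980731.04 − (0.387) = 980730.653 mGal
Free-air correction = 0.3086 × 1692.7 = 522.37 mGal
Free-air anomaly = 980730.653 − 980971.14 + (522.37) = 281.883 mGal
Bouguer slab correction = 0.04193 × 1.98 × 1692.7 = 140.53 mGal
Simple Bouguer anomaly = 281.883 − (140.53) = 141.353 mGal
Complete Bouguer anomaly = 141.353 + 2.35 = 143.703 mGal

143.7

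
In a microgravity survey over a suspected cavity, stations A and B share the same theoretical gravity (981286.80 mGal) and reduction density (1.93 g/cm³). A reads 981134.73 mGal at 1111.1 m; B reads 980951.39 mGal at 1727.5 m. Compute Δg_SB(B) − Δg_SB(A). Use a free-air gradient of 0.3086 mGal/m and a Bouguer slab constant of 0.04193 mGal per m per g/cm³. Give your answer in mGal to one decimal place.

-43.0

Δg_SB(A) = 981134.73 − 981286.80 + 0.3086×1111.1 − 0.04193×1.93×1111.1 = 100.90 mGal
Δg_SB(B) = 980951.39 − 981286.80 + 0.3086×1727.5 − 0.04193×1.93×1727.5 = 57.90 mGal
Difference = 57.90 − (100.90) = -43.00 mGal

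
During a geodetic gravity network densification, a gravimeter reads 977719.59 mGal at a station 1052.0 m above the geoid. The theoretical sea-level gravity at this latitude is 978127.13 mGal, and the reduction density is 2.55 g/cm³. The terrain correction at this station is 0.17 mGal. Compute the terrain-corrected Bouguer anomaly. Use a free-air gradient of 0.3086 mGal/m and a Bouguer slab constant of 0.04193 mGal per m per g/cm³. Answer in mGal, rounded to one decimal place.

-195.2

Free-air correction = 0.3086 × 1052.0 = 324.65 mGal
Free-air anomaly = 977719.59 − 978127.13 + (324.65) = -82.89 mGal
Bouguer slab correction = 0.04193 × 2.55 × 1052.0 = 112.48 mGal
Simple Bouguer anomaly = -82.89 − (112.48) = -195.37 mGal
Complete Bouguer anomaly = -195.37 + 0.17 = -195.20 mGal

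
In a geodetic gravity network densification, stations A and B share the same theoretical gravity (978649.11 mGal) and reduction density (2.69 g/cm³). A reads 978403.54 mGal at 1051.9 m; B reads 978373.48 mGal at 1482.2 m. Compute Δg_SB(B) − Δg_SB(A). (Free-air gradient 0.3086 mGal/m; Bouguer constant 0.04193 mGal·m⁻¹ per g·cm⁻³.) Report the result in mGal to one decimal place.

54.2

Δg_SB(A) = 978403.54 − 978649.11 + 0.3086×1051.9 − 0.04193×2.69×1051.9 = -39.60 mGal
Δg_SB(B) = 978373.48 − 978649.11 + 0.3086×1482.2 − 0.04193×2.69×1482.2 = 14.60 mGal
Difference = 14.60 − (-39.60) = 54.20 mGal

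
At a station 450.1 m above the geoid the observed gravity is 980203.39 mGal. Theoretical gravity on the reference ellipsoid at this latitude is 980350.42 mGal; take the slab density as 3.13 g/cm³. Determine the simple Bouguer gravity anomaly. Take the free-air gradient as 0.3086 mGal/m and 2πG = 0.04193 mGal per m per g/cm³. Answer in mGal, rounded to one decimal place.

-67.2

Free-air correction = 0.3086 × 450.1 = 138.90 mGal
Free-air anomaly = 980203.39 − 980350.42 + (138.90) = -8.13 mGal
Bouguer slab correction = 0.04193 × 3.13 × 450.1 = 59.07 mGal
Simple Bouguer anomaly = -8.13 − (59.07) = -67.20 mGal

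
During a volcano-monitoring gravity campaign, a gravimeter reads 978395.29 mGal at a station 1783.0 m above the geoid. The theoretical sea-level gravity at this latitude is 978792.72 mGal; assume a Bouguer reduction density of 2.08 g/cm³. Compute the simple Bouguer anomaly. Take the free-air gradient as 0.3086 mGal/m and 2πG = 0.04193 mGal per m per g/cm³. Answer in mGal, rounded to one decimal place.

-2.7

Free-air correction = 0.3086 × 1783.0 = 550.23 mGal
Free-air anomaly = 978395.29 − 978792.72 + (550.23) = 152.80 mGal
Bouguer slab correction = 0.04193 × 2.08 × 1783.0 = 155.50 mGal
Simple Bouguer anomaly = 152.80 − (155.50) = -2.70 mGal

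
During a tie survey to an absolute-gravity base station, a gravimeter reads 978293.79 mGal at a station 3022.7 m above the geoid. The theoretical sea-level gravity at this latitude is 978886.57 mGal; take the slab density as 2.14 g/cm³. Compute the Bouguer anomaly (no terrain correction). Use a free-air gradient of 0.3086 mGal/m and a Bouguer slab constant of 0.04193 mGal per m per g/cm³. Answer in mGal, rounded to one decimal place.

Free-air correction = 0.3086 × 3022.7 = 932.81 mGal
Free-air anomaly = 978293.79 − 978886.57 + (932.81) = 340.03 mGal
Bouguer slab correction = 0.04193 × 2.14 × 3022.7 = 271.23 mGal
Simple Bouguer anomaly = 340.03 − (271.23) = 68.80 mGal

68.8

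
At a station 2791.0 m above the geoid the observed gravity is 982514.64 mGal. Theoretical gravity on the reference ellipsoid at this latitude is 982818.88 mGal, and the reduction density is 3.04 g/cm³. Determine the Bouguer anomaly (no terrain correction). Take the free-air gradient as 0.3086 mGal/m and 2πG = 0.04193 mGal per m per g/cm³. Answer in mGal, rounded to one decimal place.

Free-air correction = 0.3086 × 2791.0 = 861.30 mGal
Free-air anomaly = 982514.64 − 982818.88 + (861.30) = 557.06 mGal
Bouguer slab correction = 0.04193 × 3.04 × 2791.0 = 355.76 mGal
Simple Bouguer anomaly = 557.06 − (355.76) = 201.30 mGal

201.3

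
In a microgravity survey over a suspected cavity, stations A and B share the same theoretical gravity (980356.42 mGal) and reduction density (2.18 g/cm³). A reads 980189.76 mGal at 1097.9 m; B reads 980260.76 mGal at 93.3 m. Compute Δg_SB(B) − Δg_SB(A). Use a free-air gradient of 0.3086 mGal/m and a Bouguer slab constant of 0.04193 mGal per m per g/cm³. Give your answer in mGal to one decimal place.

-147.2

Δg_SB(A) = 980189.76 − 980356.42 + 0.3086×1097.9 − 0.04193×2.18×1097.9 = 71.80 mGal
Δg_SB(B) = 980260.76 − 980356.42 + 0.3086×93.3 − 0.04193×2.18×93.3 = -75.40 mGal
Difference = -75.40 − (71.80) = -147.20 mGal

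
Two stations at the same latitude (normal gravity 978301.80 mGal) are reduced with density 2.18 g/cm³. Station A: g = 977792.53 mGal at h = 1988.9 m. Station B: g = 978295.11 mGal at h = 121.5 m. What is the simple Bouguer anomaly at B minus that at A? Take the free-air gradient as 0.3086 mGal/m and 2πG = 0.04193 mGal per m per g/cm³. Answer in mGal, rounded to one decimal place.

Δg_SB(A) = 977792.53 − 978301.80 + 0.3086×1988.9 − 0.04193×2.18×1988.9 = -77.30 mGal
Δg_SB(B) = 978295.11 − 978301.80 + 0.3086×121.5 − 0.04193×2.18×121.5 = 19.70 mGal
Difference = 19.70 − (-77.30) = 97.00 mGal

97.0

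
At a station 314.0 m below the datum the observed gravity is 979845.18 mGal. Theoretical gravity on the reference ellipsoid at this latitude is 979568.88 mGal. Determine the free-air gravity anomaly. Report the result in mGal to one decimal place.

Free-air correction = 0.3086 × -314.0 = -96.90 mGal
Free-air anomaly = 979845.18 − 979568.88 + (-96.90) = 179.40 mGal

179.4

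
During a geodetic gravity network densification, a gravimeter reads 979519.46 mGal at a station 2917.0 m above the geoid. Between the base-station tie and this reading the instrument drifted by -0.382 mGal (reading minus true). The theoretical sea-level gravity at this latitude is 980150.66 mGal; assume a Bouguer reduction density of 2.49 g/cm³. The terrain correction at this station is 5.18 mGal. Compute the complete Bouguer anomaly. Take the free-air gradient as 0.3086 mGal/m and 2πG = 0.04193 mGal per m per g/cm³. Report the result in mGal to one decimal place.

-30.0

Drift-corrected reading = 979519.46 − (-0.382) = 979519.842 mGal
Free-air correction = 0.3086 × 2917.0 = 900.19 mGal
Free-air anomaly = 979519.842 − 980150.66 + (900.19) = 269.372 mGal
Bouguer slab correction = 0.04193 × 2.49 × 2917.0 = 304.55 mGal
Simple Bouguer anomaly = 269.372 − (304.55) = -35.178 mGal
Complete Bouguer anomaly = -35.178 + 5.18 = -29.998 mGal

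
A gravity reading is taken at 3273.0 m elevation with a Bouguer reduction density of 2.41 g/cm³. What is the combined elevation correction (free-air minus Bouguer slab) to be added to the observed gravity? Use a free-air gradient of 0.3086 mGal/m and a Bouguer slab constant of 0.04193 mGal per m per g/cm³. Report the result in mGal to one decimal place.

Combined gradient = 0.3086 − 0.04193 × 2.41 = 0.2075487 mGal/m
Combined elevation correction = 0.2075487 × 3273.0 = 679.3 mGal

679.3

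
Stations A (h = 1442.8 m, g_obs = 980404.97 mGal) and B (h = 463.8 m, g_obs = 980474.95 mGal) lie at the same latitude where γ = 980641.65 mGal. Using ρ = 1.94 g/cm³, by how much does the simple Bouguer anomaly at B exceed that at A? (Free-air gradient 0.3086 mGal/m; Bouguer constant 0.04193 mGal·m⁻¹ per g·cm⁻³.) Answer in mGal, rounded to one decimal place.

-152.5

Δg_SB(A) = 980404.97 − 980641.65 + 0.3086×1442.8 − 0.04193×1.94×1442.8 = 91.20 mGal
Δg_SB(B) = 980474.95 − 980641.65 + 0.3086×463.8 − 0.04193×1.94×463.8 = -61.30 mGal
Difference = -61.30 − (91.20) = -152.50 mGal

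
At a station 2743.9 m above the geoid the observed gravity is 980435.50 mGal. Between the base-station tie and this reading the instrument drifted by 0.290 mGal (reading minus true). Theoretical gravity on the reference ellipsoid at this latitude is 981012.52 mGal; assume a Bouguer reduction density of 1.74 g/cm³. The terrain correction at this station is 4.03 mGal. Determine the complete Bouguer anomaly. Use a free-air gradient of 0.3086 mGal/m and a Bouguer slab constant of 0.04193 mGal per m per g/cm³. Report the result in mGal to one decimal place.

73.3

Drift-corrected reading = 980435.50 − (0.290) = 980435.210 mGal
Free-air correction = 0.3086 × 2743.9 = 846.77 mGal
Free-air anomaly = 980435.210 − 981012.52 + (846.77) = 269.460 mGal
Bouguer slab correction = 0.04193 × 1.74 × 2743.9 = 200.19 mGal
Simple Bouguer anomaly = 269.460 − (200.19) = 69.270 mGal
Complete Bouguer anomaly = 69.270 + 4.03 = 73.300 mGal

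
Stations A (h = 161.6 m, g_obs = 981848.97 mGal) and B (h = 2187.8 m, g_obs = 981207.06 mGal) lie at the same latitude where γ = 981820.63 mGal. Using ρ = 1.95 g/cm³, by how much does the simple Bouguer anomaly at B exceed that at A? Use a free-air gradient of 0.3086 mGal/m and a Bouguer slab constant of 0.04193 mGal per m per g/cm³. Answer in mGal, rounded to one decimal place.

-182.3

Δg_SB(A) = 981848.97 − 981820.63 + 0.3086×161.6 − 0.04193×1.95×161.6 = 65.00 mGal
Δg_SB(B) = 981207.06 − 981820.63 + 0.3086×2187.8 − 0.04193×1.95×2187.8 = -117.30 mGal
Difference = -117.30 − (65.00) = -182.30 mGal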